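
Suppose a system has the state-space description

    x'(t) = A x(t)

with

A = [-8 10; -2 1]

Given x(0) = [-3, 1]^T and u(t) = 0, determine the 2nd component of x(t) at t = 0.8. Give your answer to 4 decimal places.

det(sI - A) = s^2 - (tr A)s + det A, with tr A = (-8) + 1 = -7 and det A = (-8)·1 - 10·(-2) = -8 - (-20) = 12.
So p(s) = det(sI - A) = s^2 + 7s + 12.
Factor s^2 + 7s + 12: two numbers with sum -7 and product 12 are -3 and -4, so s^2 + 7s + 12 = (s + 3)(s + 4).
Hence p(s) = (s + 3) (s + 4), with roots -4, -3.
The eigenvalues -4, -3 are distinct and real, so A is diagonalisable and x(t) = e^{At} x(0) = V diag(e^{λ_i t}) V^{-1} x(0), where the columns of V are the eigenvectors.
λ = -4: A - (-4)I = [[-4, 10], [-2, 5]]. Row 1 gives (-4)·v1 + 10·v2 = 0, so take v_1 = [5, 2]^T.
λ = -3: A - (-3)I = [[-5, 10], [-2, 4]]. Row 1 gives (-5)·v1 + 10·v2 = 0, so take v_2 = [2, 1]^T.
V = [v_1 v_2] = [[5, 2], [2, 1]] has det V = 1, so V^{-1} = adj(V)/det V = [[1, -2], [-2, 5]].
Modal coordinates z(0) = V^{-1} x(0): 1·(-3) + (-2)·1 = -5; (-2)·(-3) + 5·1 = 11; so z(0) = [-5, 11]^T.
x_2(t) = Σ_i (v_i)_2 · z_i(0) · e^{λ_i t} (row 2 of V times the modal terms).
x_2(0.8) = 2·(-5)·e^{-4·0.8} + 1·11·e^{-3·0.8} = (-10)·0.040762 + 11·0.090718 = 0.5903.

0.5903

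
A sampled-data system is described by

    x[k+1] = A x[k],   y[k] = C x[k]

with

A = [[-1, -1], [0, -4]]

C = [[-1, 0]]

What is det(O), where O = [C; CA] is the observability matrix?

CA = [[1, 1]]
Observability matrix O = [C; CA] = [[-1, 0], [1, 1]]
det(O) = (-1)·1 - 0·1 = -1 - 0 = -1
Since det(O) ≠ 0, rank(O) = 2 and the system is completely observable.

-1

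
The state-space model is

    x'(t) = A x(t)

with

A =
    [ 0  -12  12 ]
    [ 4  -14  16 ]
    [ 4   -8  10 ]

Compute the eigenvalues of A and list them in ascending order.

-6, 0, 2

det(sI - A) = s^3 - (tr A)s^2 + (M11 + M22 + M33)s - det A, where Mii is the 2×2 principal minor of A obtained by deleting row i and column i.
tr A = 0 + (-14) + 10 = -4; M11 = (-14)·10 - 16·(-8) = -140 - (-128) = -12; M22 = 0·10 - 12·4 = 0 - 48 = -48; M33 = 0·(-14) - (-12)·4 = 0 - (-48) = 48; sum of minors = -12.
det A = 0·((-14)·10 - 16·(-8)) - (-12)·(4·10 - 16·4) + 12·(4·(-8) - (-14)·4) = 0·(-12) - (-12)·(-24) + 12·24 = 0.
So p(s) = det(sI - A) = s^3 + 4s^2 - 12s.
The constant term is 0, so p(s) = s(s^2 + 4s - 12).
Factor s^2 + 4s - 12: two numbers with sum -4 and product -12 are 2 and -6, so s^2 + 4s - 12 = (s - 2)(s + 6).
Hence p(s) = s (s - 2) (s + 6), with roots -6, 0, 2.
At least one eigenvalue has non-negative real part, so the system is not asymptotically stable.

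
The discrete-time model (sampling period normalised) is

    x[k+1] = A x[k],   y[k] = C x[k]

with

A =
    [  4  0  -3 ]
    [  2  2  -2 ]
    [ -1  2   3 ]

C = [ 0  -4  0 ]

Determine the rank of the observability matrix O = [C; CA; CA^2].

CA = [[-8, -8, 8]]
CA^2 = [[-56, 0, 64]]
Observability matrix O = [C; CA; CA^2] = [[0, -4, 0], [-8, -8, 8], [-56, 0, 64]]
det(O) = 0·((-8)·64 - 8·0) - (-4)·((-8)·64 - 8·(-56)) + 0·((-8)·0 - (-8)·(-56)) = 0·(-512) - (-4)·(-64) + 0·(-448) = -256 ≠ 0, so rank(O) = 3.
rank(O) = 3 = n, so the pair (A, C) is completely observable.

3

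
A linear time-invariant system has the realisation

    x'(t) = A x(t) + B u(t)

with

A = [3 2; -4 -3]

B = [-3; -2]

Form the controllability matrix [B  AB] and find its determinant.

-80

AB = [[-13], [18]]
Controllability matrix C = [B  AB] = [[-3, -13], [-2, 18]]
det(C) = (-3)·18 - (-13)·(-2) = -54 - 26 = -80
Since det(C) ≠ 0, rank(C) = 2 and the system is completely controllable.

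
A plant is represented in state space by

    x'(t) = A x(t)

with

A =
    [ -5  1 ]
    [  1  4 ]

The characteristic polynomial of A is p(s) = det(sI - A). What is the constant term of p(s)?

For a 2×2 matrix, det(sI - A) = s^2 - (tr A)s + det A.
tr A = -1, det A = -21.
So p(s) = s^2 + s - 21.
The constant term is -21.

-21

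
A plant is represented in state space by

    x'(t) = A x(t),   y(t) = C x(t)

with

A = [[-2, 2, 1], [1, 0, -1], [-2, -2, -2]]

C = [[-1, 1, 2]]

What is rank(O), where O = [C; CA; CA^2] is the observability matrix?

CA = [[-1, -6, -6]]
CA^2 = [[8, 10, 17]]
Observability matrix O = [C; CA; CA^2] = [[-1, 1, 2], [-1, -6, -6], [8, 10, 17]]
det(O) = (-1)·((-6)·17 - (-6)·10) - 1·((-1)·17 - (-6)·8) + 2·((-1)·10 - (-6)·8) = (-1)·(-42) - 1·31 + 2·38 = 87 ≠ 0, so rank(O) = 3.
rank(O) = 3 = n, so the pair (A, C) is completely observable.

3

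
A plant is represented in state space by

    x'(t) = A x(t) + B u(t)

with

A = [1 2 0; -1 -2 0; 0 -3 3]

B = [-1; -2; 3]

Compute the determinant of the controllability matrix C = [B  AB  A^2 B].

AB = [[-5], [5], [15]]
A^2B = [[5], [-5], [30]]
Controllability matrix C = [B  AB  A^2B] = [[-1, -5, 5], [-2, 5, -5], [3, 15, 30]]
Expanding along the first row, det(C) = (-1)·(5·30 - (-5)·15) - (-5)·((-2)·30 - (-5)·3) + 5·((-2)·15 - 5·3) = (-1)·225 - (-5)·(-45) + 5·(-45) = -675
Since det(C) ≠ 0, rank(C) = 3 and the system is completely controllable.

-675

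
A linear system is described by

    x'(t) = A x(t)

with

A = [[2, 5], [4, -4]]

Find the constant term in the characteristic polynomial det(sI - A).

For a 2×2 matrix, det(sI - A) = s^2 - (tr A)s + det A.
tr A = -2, det A = -28.
So p(s) = s^2 + 2s - 28.
The constant term is -28.

-28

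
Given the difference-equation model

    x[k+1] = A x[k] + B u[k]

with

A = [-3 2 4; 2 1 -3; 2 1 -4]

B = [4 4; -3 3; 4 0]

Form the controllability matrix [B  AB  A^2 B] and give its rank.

AB = [[-2, -6], [-7, 11], [-11, 11]]
A^2B = [[-52, 84], [22, -34], [33, -45]]
Controllability matrix C = [B  AB  A^2B] = [[4, 4, -2, -6, -52, 84], [-3, 3, -7, 11, 22, -34], [4, 0, -11, 11, 33, -45]]
Take the 3×3 submatrix of C formed by columns 1, 2, 3: [[4, 4, -2], [-3, 3, -7], [4, 0, -11]]. Its determinant is 4·(3·(-11) - (-7)·0) - 4·((-3)·(-11) - (-7)·4) + (-2)·((-3)·0 - 3·4) = 4·(-33) - 4·61 + (-2)·(-12) = -352 ≠ 0.
So rank(C) ≥ 3; since C has 3 rows, rank(C) = 3.
rank(C) = 3 = n, so the pair (A, B) is completely controllable.

3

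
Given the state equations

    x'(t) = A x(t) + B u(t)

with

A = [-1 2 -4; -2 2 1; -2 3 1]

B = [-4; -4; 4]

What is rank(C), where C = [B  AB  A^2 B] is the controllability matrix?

3

AB = [[-20], [4], [0]]
A^2B = [[28], [48], [52]]
Controllability matrix C = [B  AB  A^2B] = [[-4, -20, 28], [-4, 4, 48], [4, 0, 52]]
det(C) = (-4)·(4·52 - 48·0) - (-20)·((-4)·52 - 48·4) + 28·((-4)·0 - 4·4) = (-4)·208 - (-20)·(-400) + 28·(-16) = -9280 ≠ 0, so rank(C) = 3.
rank(C) = 3 = n, so the pair (A, B) is completely controllable.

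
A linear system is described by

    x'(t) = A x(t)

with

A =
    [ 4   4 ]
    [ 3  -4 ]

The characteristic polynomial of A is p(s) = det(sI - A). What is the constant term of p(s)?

-28

For a 2×2 matrix, det(sI - A) = s^2 - (tr A)s + det A.
tr A = 0, det A = -28.
So p(s) = s^2 - 28.
The constant term is -28.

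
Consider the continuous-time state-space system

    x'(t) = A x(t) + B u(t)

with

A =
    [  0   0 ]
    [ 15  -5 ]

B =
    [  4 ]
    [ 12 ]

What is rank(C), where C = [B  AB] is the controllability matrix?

AB = [[0], [0]]
Controllability matrix C = [B  AB] = [[4, 0], [12, 0]]
Every column of C is a scalar multiple of column 1 = [4, 12] (multipliers 1, 0), so the columns span a one-dimensional space.
C ≠ 0, hence rank(C) = 1.
rank(C) = 1 < n = 2, so the pair (A, B) is not completely controllable.

1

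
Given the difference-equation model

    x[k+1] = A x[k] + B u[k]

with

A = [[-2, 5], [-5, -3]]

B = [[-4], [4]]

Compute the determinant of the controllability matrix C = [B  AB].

-144

AB = [[28], [8]]
Controllability matrix C = [B  AB] = [[-4, 28], [4, 8]]
det(C) = (-4)·8 - 28·4 = -32 - 112 = -144
Since det(C) ≠ 0, rank(C) = 2 and the system is completely controllable.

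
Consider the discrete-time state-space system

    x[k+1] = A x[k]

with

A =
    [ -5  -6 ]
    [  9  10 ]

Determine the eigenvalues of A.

det(zI - A) = z^2 - (tr A)z + det A, with tr A = (-5) + 10 = 5 and det A = (-5)·10 - (-6)·9 = -50 - (-54) = 4.
So p(z) = det(zI - A) = z^2 - 5z + 4.
Factor z^2 - 5z + 4: two numbers with sum 5 and product 4 are 4 and 1, so z^2 - 5z + 4 = (z - 4)(z - 1).
Hence p(z) = (z - 4) (z - 1), with roots 1, 4.

1, 4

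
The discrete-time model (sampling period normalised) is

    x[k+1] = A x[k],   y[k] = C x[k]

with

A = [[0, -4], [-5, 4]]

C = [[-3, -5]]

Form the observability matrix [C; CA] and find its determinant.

CA = [[25, -8]]
Observability matrix O = [C; CA] = [[-3, -5], [25, -8]]
det(O) = (-3)·(-8) - (-5)·25 = 24 - (-125) = 149
Since det(O) ≠ 0, rank(O) = 2 and the system is completely observable.

149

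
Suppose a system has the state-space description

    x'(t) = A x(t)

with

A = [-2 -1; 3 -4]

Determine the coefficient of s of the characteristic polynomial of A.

For a 2×2 matrix, det(sI - A) = s^2 - (tr A)s + det A.
tr A = -6, det A = 11.
So p(s) = s^2 + 6s + 11.
The coefficient of s is 6.

6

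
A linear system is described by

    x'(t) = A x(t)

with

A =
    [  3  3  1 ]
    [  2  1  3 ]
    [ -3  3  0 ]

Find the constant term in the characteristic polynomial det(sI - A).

45

Expand det(sI - A) for the 3×3 matrix.
p(s) = s^3 - 4s^2 - 9s + 45.
(Check: constant term = det(-A) = (-1)^3 det A = 45; coefficient of s^2 = -tr A = -4.)
The constant term is 45.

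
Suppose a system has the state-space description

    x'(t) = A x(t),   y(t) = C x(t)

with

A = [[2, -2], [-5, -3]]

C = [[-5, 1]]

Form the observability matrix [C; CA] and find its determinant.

-20

CA = [[-15, 7]]
Observability matrix O = [C; CA] = [[-5, 1], [-15, 7]]
det(O) = (-5)·7 - 1·(-15) = -35 - (-15) = -20
Since det(O) ≠ 0, rank(O) = 2 and the system is completely observable.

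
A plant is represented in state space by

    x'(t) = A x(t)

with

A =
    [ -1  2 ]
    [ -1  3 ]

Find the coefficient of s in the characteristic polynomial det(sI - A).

For a 2×2 matrix, det(sI - A) = s^2 - (tr A)s + det A.
tr A = 2, det A = -1.
So p(s) = s^2 - 2s - 1.
The coefficient of s is -2.

-2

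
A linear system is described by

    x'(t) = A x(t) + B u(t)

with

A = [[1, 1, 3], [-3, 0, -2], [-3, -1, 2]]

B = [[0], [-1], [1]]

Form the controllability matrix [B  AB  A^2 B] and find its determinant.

-29

AB = [[2], [-2], [3]]
A^2B = [[9], [-12], [2]]
Controllability matrix C = [B  AB  A^2B] = [[0, 2, 9], [-1, -2, -12], [1, 3, 2]]
Expanding along the first row, det(C) = 0·((-2)·2 - (-12)·3) - 2·((-1)·2 - (-12)·1) + 9·((-1)·3 - (-2)·1) = 0·32 - 2·10 + 9·(-1) = -29
Since det(C) ≠ 0, rank(C) = 3 and the system is completely controllable.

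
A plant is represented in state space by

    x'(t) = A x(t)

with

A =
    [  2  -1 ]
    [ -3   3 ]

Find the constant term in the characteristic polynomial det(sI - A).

For a 2×2 matrix, det(sI - A) = s^2 - (tr A)s + det A.
tr A = 5, det A = 3.
So p(s) = s^2 - 5s + 3.
The constant term is 3.

3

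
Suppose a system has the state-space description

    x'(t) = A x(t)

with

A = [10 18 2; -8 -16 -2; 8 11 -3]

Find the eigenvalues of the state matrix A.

det(sI - A) = s^3 - (tr A)s^2 + (M11 + M22 + M33)s - det A, where Mii is the 2×2 principal minor of A obtained by deleting row i and column i.
tr A = 10 + (-16) + (-3) = -9; M11 = (-16)·(-3) - (-2)·11 = 48 - (-22) = 70; M22 = 10·(-3) - 2·8 = -30 - 16 = -46; M33 = 10·(-16) - 18·(-8) = -160 - (-144) = -16; sum of minors = 8.
det A = 10·((-16)·(-3) - (-2)·11) - 18·((-8)·(-3) - (-2)·8) + 2·((-8)·11 - (-16)·8) = 10·70 - 18·40 + 2·40 = 60.
So p(s) = det(sI - A) = s^3 + 9s^2 + 8s - 60.
Rational-root test: any integer root divides -60. Testing small divisors, s = 2 works: p(2) = 8 + 36 + 16 + (-60) = 0, so (s - 2) is a factor.
Dividing, p(s) = (s - 2)(s^2 + 11s + 30).
Factor s^2 + 11s + 30: two numbers with sum -11 and product 30 are -5 and -6, so s^2 + 11s + 30 = (s + 5)(s + 6).
Hence p(s) = (s - 2) (s + 5) (s + 6), with roots -6, -5, 2.
At least one eigenvalue has non-negative real part, so the system is not asymptotically stable.

-6, -5, 2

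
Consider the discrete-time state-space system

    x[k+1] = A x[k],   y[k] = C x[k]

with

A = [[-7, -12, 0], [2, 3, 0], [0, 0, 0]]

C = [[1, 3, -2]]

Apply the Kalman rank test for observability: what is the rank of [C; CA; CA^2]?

2

CA = [[-1, -3, 0]]
CA^2 = [[1, 3, 0]]
Observability matrix O = [C; CA; CA^2] = [[1, 3, -2], [-1, -3, 0], [1, 3, 0]]
The columns c1, c2, c3 of O are linearly dependent: -3·c1 + c2 = 0 (check each entry), so rank(O) ≤ 2.
The 2×2 minor from rows 1, 2, columns 1, 3 is 1·0 - (-2)·(-1) = 0 - 2 = -2 ≠ 0, so rank(O) = 2.
rank(O) = 2 < n = 3, so the pair (A, C) is not completely observable.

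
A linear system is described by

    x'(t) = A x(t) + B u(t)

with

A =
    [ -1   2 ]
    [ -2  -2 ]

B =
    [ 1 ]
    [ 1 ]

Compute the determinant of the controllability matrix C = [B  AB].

AB = [[1], [-4]]
Controllability matrix C = [B  AB] = [[1, 1], [1, -4]]
det(C) = 1·(-4) - 1·1 = -4 - 1 = -5
Since det(C) ≠ 0, rank(C) = 2 and the system is completely controllable.

-5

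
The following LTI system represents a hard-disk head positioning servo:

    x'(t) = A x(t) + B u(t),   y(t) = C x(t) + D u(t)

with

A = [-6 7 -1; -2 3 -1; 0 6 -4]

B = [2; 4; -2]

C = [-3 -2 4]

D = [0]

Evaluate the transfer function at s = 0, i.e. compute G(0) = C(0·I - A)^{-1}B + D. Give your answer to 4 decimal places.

G(0) = C(-A)^{-1}B + D = -C A^{-1} B + D.
det A = -8, so A^{-1} = (1/-8)·adj(A) = [[3/4, -11/4, 1/2], [1, -3, 1/2], [3/2, -9/2, 1/2]]
A^{-1} B = [-21/2, -11, -16]^T
C A^{-1} B = -21/2
G(0) = D - C A^{-1} B = 0 - (-21/2) = 21/2 ≈ 10.5000

10.5000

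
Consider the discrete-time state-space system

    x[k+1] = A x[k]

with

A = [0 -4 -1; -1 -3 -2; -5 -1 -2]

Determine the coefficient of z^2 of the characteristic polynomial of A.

5

Expand det(zI - A) for the 3×3 matrix.
p(z) = z^3 + 5z^2 - 5z + 18.
(Check: constant term = det(-A) = (-1)^3 det A = 18; coefficient of z^2 = -tr A = 5.)
The coefficient of z^2 is 5.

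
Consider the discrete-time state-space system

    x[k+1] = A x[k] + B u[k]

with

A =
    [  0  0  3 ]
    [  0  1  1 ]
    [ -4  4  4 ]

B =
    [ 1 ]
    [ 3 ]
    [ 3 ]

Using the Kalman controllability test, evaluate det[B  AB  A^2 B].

1274

AB = [[9], [6], [20]]
A^2B = [[60], [26], [68]]
Controllability matrix C = [B  AB  A^2B] = [[1, 9, 60], [3, 6, 26], [3, 20, 68]]
Expanding along the first row, det(C) = 1·(6·68 - 26·20) - 9·(3·68 - 26·3) + 60·(3·20 - 6·3) = 1·(-112) - 9·126 + 60·42 = 1274
Since det(C) ≠ 0, rank(C) = 3 and the system is completely controllable.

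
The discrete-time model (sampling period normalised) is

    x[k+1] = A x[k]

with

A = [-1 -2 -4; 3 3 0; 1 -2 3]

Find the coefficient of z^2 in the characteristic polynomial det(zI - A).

-5

Expand det(zI - A) for the 3×3 matrix.
p(z) = z^3 - 5z^2 + 13z - 45.
(Check: constant term = det(-A) = (-1)^3 det A = -45; coefficient of z^2 = -tr A = -5.)
The coefficient of z^2 is -5.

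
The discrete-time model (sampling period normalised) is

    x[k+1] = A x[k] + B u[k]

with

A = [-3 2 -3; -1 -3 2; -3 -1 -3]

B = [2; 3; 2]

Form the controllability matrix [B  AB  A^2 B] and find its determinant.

-1293

AB = [[-6], [-7], [-15]]
A^2B = [[49], [-3], [70]]
Controllability matrix C = [B  AB  A^2B] = [[2, -6, 49], [3, -7, -3], [2, -15, 70]]
Expanding along the first row, det(C) = 2·((-7)·70 - (-3)·(-15)) - (-6)·(3·70 - (-3)·2) + 49·(3·(-15) - (-7)·2) = 2·(-535) - (-6)·216 + 49·(-31) = -1293
Since det(C) ≠ 0, rank(C) = 3 and the system is completely controllable.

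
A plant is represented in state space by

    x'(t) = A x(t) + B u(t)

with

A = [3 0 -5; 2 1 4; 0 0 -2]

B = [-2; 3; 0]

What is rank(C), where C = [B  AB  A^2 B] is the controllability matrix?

AB = [[-6], [-1], [0]]
A^2B = [[-18], [-13], [0]]
Controllability matrix C = [B  AB  A^2B] = [[-2, -6, -18], [3, -1, -13], [0, 0, 0]]
Row 3 of C is identically zero, so rank(C) ≤ 2.
The 2×2 minor from rows 1, 2, columns 1, 2 is (-2)·(-1) - (-6)·3 = 2 - (-18) = 20 ≠ 0, so rank(C) = 2.
rank(C) = 2 < n = 3, so the pair (A, B) is not completely controllable.

2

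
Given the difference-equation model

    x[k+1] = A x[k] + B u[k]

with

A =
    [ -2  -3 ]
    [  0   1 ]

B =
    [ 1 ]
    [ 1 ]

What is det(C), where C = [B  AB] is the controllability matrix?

6

AB = [[-5], [1]]
Controllability matrix C = [B  AB] = [[1, -5], [1, 1]]
det(C) = 1·1 - (-5)·1 = 1 - (-5) = 6
Since det(C) ≠ 0, rank(C) = 2 and the system is completely controllable.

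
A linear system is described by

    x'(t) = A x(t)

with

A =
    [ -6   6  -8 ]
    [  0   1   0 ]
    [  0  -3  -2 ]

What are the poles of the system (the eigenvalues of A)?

det(sI - A) = s^3 - (tr A)s^2 + (M11 + M22 + M33)s - det A, where Mii is the 2×2 principal minor of A obtained by deleting row i and column i.
tr A = (-6) + 1 + (-2) = -7; M11 = 1·(-2) - 0·(-3) = -2 - 0 = -2; M22 = (-6)·(-2) - (-8)·0 = 12 - 0 = 12; M33 = (-6)·1 - 6·0 = -6 - 0 = -6; sum of minors = 4.
det A = (-6)·(1·(-2) - 0·(-3)) - 6·(0·(-2) - 0·0) + (-8)·(0·(-3) - 1·0) = (-6)·(-2) - 6·0 + (-8)·0 = 12.
So p(s) = det(sI - A) = s^3 + 7s^2 + 4s - 12.
Rational-root test: any integer root divides -12. Testing small divisors, s = 1 works: p(1) = 1 + 7 + 4 + (-12) = 0, so (s - 1) is a factor.
Dividing, p(s) = (s - 1)(s^2 + 8s + 12).
Factor s^2 + 8s + 12: two numbers with sum -8 and product 12 are -2 and -6, so s^2 + 8s + 12 = (s + 2)(s + 6).
Hence p(s) = (s - 1) (s + 2) (s + 6), with roots -6, -2, 1.
At least one eigenvalue has non-negative real part, so the system is not asymptotically stable.

-6, -2, 1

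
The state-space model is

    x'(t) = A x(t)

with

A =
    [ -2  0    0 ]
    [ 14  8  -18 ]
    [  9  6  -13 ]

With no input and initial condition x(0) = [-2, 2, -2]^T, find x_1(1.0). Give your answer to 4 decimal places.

det(sI - A) = s^3 - (tr A)s^2 + (M11 + M22 + M33)s - det A, where Mii is the 2×2 principal minor of A obtained by deleting row i and column i.
tr A = (-2) + 8 + (-13) = -7; M11 = 8·(-13) - (-18)·6 = -104 - (-108) = 4; M22 = (-2)·(-13) - 0·9 = 26 - 0 = 26; M33 = (-2)·8 - 0·14 = -16 - 0 = -16; sum of minors = 14.
det A = (-2)·(8·(-13) - (-18)·6) - 0·(14·(-13) - (-18)·9) + 0·(14·6 - 8·9) = (-2)·4 - 0·(-20) + 0·12 = -8.
So p(s) = det(sI - A) = s^3 + 7s^2 + 14s + 8.
Rational-root test: any integer root divides 8. Testing small divisors, s = -1 works: p(-1) = -1 + 7 + (-14) + 8 = 0, so (s + 1) is a factor.
Dividing, p(s) = (s + 1)(s^2 + 6s + 8).
Factor s^2 + 6s + 8: two numbers with sum -6 and product 8 are -2 and -4, so s^2 + 6s + 8 = (s + 2)(s + 4).
Hence p(s) = (s + 1) (s + 2) (s + 4), with roots -4, -2, -1.
The eigenvalues -4, -2, -1 are distinct and real, so A is diagonalisable and x(t) = e^{At} x(0) = V diag(e^{λ_i t}) V^{-1} x(0), where the columns of V are the eigenvectors.
λ = -4: A - (-4)I = [[2, 0, 0], [14, 12, -18], [9, 6, -9]]. v must be orthogonal to every row; (row 1) × (row 2) = [0, 36, 24], so take v_1 = [0, -3, -2]^T.
λ = -2: A - (-2)I = [[0, 0, 0], [14, 10, -18], [9, 6, -11]]. v must be orthogonal to every row; (row 2) × (row 3) = [-2, -8, -6], so take v_2 = [1, 4, 3]^T.
λ = -1: A - (-1)I = [[-1, 0, 0], [14, 9, -18], [9, 6, -12]]. v must be orthogonal to every row; (row 1) × (row 2) = [0, -18, -9], so take v_3 = [0, 2, 1]^T.
V = [v_1 v_2 v_3] = [[0, 1, 0], [-3, 4, 2], [-2, 3, 1]] has det V = -1, so V^{-1} = adj(V)/det V = [[2, 1, -2], [1, 0, 0], [1, 2, -3]].
Modal coordinates z(0) = V^{-1} x(0): 2·(-2) + 1·2 + (-2)·(-2) = 2; 1·(-2) + 0·2 + 0·(-2) = -2; 1·(-2) + 2·2 + (-3)·(-2) = 8; so z(0) = [2, -2, 8]^T.
x_1(t) = Σ_i (v_i)_1 · z_i(0) · e^{λ_i t} (row 1 of V times the modal terms).
x_1(1.0) = 0·2·e^{-4·1.0} + 1·(-2)·e^{-2·1.0} + 0·8·e^{-1·1.0} = 0·0.018316 + (-2)·0.135335 + 0·0.367879 = -0.2707.

-0.2707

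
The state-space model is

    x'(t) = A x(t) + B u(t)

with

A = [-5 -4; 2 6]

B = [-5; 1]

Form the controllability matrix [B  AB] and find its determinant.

AB = [[21], [-4]]
Controllability matrix C = [B  AB] = [[-5, 21], [1, -4]]
det(C) = (-5)·(-4) - 21·1 = 20 - 21 = -1
Since det(C) ≠ 0, rank(C) = 2 and the system is completely controllable.

-1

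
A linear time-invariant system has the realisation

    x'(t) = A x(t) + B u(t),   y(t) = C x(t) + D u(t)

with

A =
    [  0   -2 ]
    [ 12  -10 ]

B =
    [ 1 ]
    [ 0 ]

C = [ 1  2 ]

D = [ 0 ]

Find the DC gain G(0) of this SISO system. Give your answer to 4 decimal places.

G(0) = C(-A)^{-1}B + D = -C A^{-1} B + D.
det A = 24, so A^{-1} = (1/24)·adj(A) = [[-5/12, 1/12], [-1/2, 0]]
A^{-1} B = [-5/12, -1/2]^T
C A^{-1} B = -17/12
G(0) = D - C A^{-1} B = 0 - (-17/12) = 17/12 ≈ 1.4167

1.4167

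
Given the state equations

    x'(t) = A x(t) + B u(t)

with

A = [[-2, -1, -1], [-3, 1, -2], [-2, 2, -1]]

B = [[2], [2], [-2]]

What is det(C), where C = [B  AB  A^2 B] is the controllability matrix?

104

AB = [[-4], [0], [2]]
A^2B = [[6], [8], [6]]
Controllability matrix C = [B  AB  A^2B] = [[2, -4, 6], [2, 0, 8], [-2, 2, 6]]
Expanding along the first row, det(C) = 2·(0·6 - 8·2) - (-4)·(2·6 - 8·(-2)) + 6·(2·2 - 0·(-2)) = 2·(-16) - (-4)·28 + 6·4 = 104
Since det(C) ≠ 0, rank(C) = 3 and the system is completely controllable.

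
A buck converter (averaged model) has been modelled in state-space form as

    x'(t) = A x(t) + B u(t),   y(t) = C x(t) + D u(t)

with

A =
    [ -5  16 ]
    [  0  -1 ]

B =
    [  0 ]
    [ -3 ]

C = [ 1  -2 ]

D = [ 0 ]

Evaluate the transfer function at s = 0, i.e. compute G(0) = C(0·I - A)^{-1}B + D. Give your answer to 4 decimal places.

-3.6000

G(0) = C(-A)^{-1}B + D = -C A^{-1} B + D.
det A = 5, so A^{-1} = (1/5)·adj(A) = [[-1/5, -16/5], [0, -1]]
A^{-1} B = [48/5, 3]^T
C A^{-1} B = 18/5
G(0) = D - C A^{-1} B = 0 - (18/5) = -18/5 ≈ -3.6000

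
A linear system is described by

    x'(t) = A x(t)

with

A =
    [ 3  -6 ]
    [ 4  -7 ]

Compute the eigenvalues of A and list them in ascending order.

det(sI - A) = s^2 - (tr A)s + det A, with tr A = 3 + (-7) = -4 and det A = 3·(-7) - (-6)·4 = -21 - (-24) = 3.
So p(s) = det(sI - A) = s^2 + 4s + 3.
Factor s^2 + 4s + 3: two numbers with sum -4 and product 3 are -1 and -3, so s^2 + 4s + 3 = (s + 1)(s + 3).
Hence p(s) = (s + 1) (s + 3), with roots -3, -1.
All eigenvalues have negative real part, so the system is asymptotically stable.

-3, -1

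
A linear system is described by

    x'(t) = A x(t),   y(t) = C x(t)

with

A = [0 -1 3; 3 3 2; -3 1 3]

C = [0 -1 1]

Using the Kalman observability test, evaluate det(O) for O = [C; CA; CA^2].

99

CA = [[-6, -2, 1]]
CA^2 = [[-9, 1, -19]]
Observability matrix O = [C; CA; CA^2] = [[0, -1, 1], [-6, -2, 1], [-9, 1, -19]]
Expanding along the first row, det(O) = 0·((-2)·(-19) - 1·1) - (-1)·((-6)·(-19) - 1·(-9)) + 1·((-6)·1 - (-2)·(-9)) = 0·37 - (-1)·123 + 1·(-24) = 99
Since det(O) ≠ 0, rank(O) = 3 and the system is completely observable.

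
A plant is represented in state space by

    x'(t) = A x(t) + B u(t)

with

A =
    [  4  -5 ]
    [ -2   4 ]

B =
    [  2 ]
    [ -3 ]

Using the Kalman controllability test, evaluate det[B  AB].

AB = [[23], [-16]]
Controllability matrix C = [B  AB] = [[2, 23], [-3, -16]]
det(C) = 2·(-16) - 23·(-3) = -32 - (-69) = 37
Since det(C) ≠ 0, rank(C) = 2 and the system is completely controllable.

37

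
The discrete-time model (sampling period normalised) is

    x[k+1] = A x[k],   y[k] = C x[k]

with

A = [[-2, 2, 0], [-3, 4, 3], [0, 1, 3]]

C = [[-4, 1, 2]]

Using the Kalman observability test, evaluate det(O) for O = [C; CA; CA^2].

517

CA = [[5, -2, 9]]
CA^2 = [[-4, 11, 21]]
Observability matrix O = [C; CA; CA^2] = [[-4, 1, 2], [5, -2, 9], [-4, 11, 21]]
Expanding along the first row, det(O) = (-4)·((-2)·21 - 9·11) - 1·(5·21 - 9·(-4)) + 2·(5·11 - (-2)·(-4)) = (-4)·(-141) - 1·141 + 2·47 = 517
Since det(O) ≠ 0, rank(O) = 3 and the system is completely observable.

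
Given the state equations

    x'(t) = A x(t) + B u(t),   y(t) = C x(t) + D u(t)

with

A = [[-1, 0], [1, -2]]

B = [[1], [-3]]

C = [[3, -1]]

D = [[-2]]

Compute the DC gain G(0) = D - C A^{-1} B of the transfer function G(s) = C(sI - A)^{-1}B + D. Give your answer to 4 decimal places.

G(0) = C(-A)^{-1}B + D = -C A^{-1} B + D.
det A = 2, so A^{-1} = (1/2)·adj(A) = [[-1, 0], [-1/2, -1/2]]
A^{-1} B = [-1, 1]^T
C A^{-1} B = -4
G(0) = D - C A^{-1} B = -2 - (-4) = 2

2.0000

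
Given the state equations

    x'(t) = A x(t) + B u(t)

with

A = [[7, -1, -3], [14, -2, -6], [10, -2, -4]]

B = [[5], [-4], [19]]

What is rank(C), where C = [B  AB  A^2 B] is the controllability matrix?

2

AB = [[-18], [-36], [-18]]
A^2B = [[-36], [-72], [-36]]
Controllability matrix C = [B  AB  A^2B] = [[5, -18, -36], [-4, -36, -72], [19, -18, -36]]
The rows r1, r2, r3 of C are linearly dependent: -3·r1 + r2 + r3 = 0 (check each entry), so rank(C) ≤ 2.
The 2×2 minor from rows 1, 2, columns 1, 2 is 5·(-36) - (-18)·(-4) = -180 - 72 = -252 ≠ 0, so rank(C) = 2.
rank(C) = 2 < n = 3, so the pair (A, B) is not completely controllable.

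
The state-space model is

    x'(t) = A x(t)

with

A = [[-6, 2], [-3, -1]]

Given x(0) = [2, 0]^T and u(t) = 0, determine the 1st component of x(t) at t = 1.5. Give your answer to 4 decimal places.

-0.0296

det(sI - A) = s^2 - (tr A)s + det A, with tr A = (-6) + (-1) = -7 and det A = (-6)·(-1) - 2·(-3) = 6 - (-6) = 12.
So p(s) = det(sI - A) = s^2 + 7s + 12.
Factor s^2 + 7s + 12: two numbers with sum -7 and product 12 are -3 and -4, so s^2 + 7s + 12 = (s + 3)(s + 4).
Hence p(s) = (s + 3) (s + 4), with roots -4, -3.
The eigenvalues -4, -3 are distinct and real, so A is diagonalisable and x(t) = e^{At} x(0) = V diag(e^{λ_i t}) V^{-1} x(0), where the columns of V are the eigenvectors.
λ = -4: A - (-4)I = [[-2, 2], [-3, 3]]. Row 1 gives (-2)·v1 + 2·v2 = 0, so take v_1 = [1, 1]^T.
λ = -3: A - (-3)I = [[-3, 2], [-3, 2]]. Row 1 gives (-3)·v1 + 2·v2 = 0, so take v_2 = [2, 3]^T.
V = [v_1 v_2] = [[1, 2], [1, 3]] has det V = 1, so V^{-1} = adj(V)/det V = [[3, -2], [-1, 1]].
Modal coordinates z(0) = V^{-1} x(0): 3·2 + (-2)·0 = 6; (-1)·2 + 1·0 = -2; so z(0) = [6, -2]^T.
x_1(t) = Σ_i (v_i)_1 · z_i(0) · e^{λ_i t} (row 1 of V times the modal terms).
x_1(1.5) = 1·6·e^{-4·1.5} + 2·(-2)·e^{-3·1.5} = 6·0.002479 + (-4)·0.011109 = -0.0296.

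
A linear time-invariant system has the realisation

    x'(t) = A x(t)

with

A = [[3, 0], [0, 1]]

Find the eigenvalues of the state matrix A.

det(sI - A) = s^2 - (tr A)s + det A, with tr A = 3 + 1 = 4 and det A = 3·1 - 0·0 = 3 - 0 = 3.
So p(s) = det(sI - A) = s^2 - 4s + 3.
Factor s^2 - 4s + 3: two numbers with sum 4 and product 3 are 3 and 1, so s^2 - 4s + 3 = (s - 3)(s - 1).
Hence p(s) = (s - 3) (s - 1), with roots 1, 3.
At least one eigenvalue has non-negative real part, so the system is not asymptotically stable.

1, 3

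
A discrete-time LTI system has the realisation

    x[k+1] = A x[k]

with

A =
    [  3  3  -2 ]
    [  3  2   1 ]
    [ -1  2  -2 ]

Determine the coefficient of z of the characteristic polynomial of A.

-17

Expand det(zI - A) for the 3×3 matrix.
p(z) = z^3 - 3z^2 - 17z + 19.
(Check: constant term = det(-A) = (-1)^3 det A = 19; coefficient of z^2 = -tr A = -3.)
The coefficient of z is -17.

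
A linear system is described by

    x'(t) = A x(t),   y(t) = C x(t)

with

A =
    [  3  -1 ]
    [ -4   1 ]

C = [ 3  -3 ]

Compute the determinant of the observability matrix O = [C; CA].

45

CA = [[21, -6]]
Observability matrix O = [C; CA] = [[3, -3], [21, -6]]
det(O) = 3·(-6) - (-3)·21 = -18 - (-63) = 45
Since det(O) ≠ 0, rank(O) = 2 and the system is completely observable.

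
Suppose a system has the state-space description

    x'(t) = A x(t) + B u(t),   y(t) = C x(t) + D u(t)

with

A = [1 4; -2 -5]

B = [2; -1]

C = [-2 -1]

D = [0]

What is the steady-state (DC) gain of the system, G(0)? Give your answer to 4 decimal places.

-3.0000

G(0) = C(-A)^{-1}B + D = -C A^{-1} B + D.
det A = 3, so A^{-1} = (1/3)·adj(A) = [[-5/3, -4/3], [2/3, 1/3]]
A^{-1} B = [-2, 1]^T
C A^{-1} B = 3
G(0) = D - C A^{-1} B = 0 - (3) = -3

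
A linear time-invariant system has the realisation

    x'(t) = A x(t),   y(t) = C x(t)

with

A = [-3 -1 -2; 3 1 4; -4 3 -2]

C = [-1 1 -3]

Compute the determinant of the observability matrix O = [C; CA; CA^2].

1613

CA = [[18, -7, 12]]
CA^2 = [[-123, 11, -88]]
Observability matrix O = [C; CA; CA^2] = [[-1, 1, -3], [18, -7, 12], [-123, 11, -88]]
Expanding along the first row, det(O) = (-1)·((-7)·(-88) - 12·11) - 1·(18·(-88) - 12·(-123)) + (-3)·(18·11 - (-7)·(-123)) = (-1)·484 - 1·(-108) + (-3)·(-663) = 1613
Since det(O) ≠ 0, rank(O) = 3 and the system is completely observable.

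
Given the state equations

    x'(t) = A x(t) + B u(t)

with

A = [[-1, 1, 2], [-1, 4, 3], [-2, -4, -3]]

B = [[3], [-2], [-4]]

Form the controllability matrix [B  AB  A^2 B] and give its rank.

3

AB = [[-13], [-23], [14]]
A^2B = [[18], [-37], [76]]
Controllability matrix C = [B  AB  A^2B] = [[3, -13, 18], [-2, -23, -37], [-4, 14, 76]]
det(C) = 3·((-23)·76 - (-37)·14) - (-13)·((-2)·76 - (-37)·(-4)) + 18·((-2)·14 - (-23)·(-4)) = 3·(-1230) - (-13)·(-300) + 18·(-120) = -9750 ≠ 0, so rank(C) = 3.
rank(C) = 3 = n, so the pair (A, B) is completely controllable.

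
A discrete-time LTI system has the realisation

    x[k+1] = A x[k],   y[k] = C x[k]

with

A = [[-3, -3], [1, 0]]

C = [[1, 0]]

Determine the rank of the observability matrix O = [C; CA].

CA = [[-3, -3]]
Observability matrix O = [C; CA] = [[1, 0], [-3, -3]]
det(O) = 1·(-3) - 0·(-3) = -3 - 0 = -3 ≠ 0, so rank(O) = 2.
rank(O) = 2 = n, so the pair (A, C) is completely observable.

2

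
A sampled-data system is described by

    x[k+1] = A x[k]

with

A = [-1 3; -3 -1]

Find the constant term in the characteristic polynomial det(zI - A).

For a 2×2 matrix, det(zI - A) = z^2 - (tr A)z + det A.
tr A = -2, det A = 10.
So p(z) = z^2 + 2z + 10.
The constant term is 10.

10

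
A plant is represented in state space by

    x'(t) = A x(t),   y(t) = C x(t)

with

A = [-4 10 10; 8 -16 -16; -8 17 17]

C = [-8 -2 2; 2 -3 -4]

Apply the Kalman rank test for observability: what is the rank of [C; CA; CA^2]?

2

CA = [[0, -14, -14], [0, 0, 0]]
CA^2 = [[0, -14, -14], [0, 0, 0]]
Observability matrix O = [C; CA; CA^2] = [[-8, -2, 2], [2, -3, -4], [0, -14, -14], [0, 0, 0], [0, -14, -14], [0, 0, 0]]
The columns c1, c2, c3 of O are linearly dependent: c1 - 2·c2 + 2·c3 = 0 (check each entry), so rank(O) ≤ 2.
The 2×2 minor from rows 1, 2, columns 1, 2 is (-8)·(-3) - (-2)·2 = 24 - (-4) = 28 ≠ 0, so rank(O) = 2.
rank(O) = 2 < n = 3, so the pair (A, C) is not completely observable.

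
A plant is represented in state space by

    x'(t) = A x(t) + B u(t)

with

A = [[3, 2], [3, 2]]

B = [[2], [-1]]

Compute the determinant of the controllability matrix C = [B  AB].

AB = [[4], [4]]
Controllability matrix C = [B  AB] = [[2, 4], [-1, 4]]
det(C) = 2·4 - 4·(-1) = 8 - (-4) = 12
Since det(C) ≠ 0, rank(C) = 2 and the system is completely controllable.

12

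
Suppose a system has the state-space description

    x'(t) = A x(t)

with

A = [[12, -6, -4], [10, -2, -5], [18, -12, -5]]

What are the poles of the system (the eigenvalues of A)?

det(sI - A) = s^3 - (tr A)s^2 + (M11 + M22 + M33)s - det A, where Mii is the 2×2 principal minor of A obtained by deleting row i and column i.
tr A = 12 + (-2) + (-5) = 5; M11 = (-2)·(-5) - (-5)·(-12) = 10 - 60 = -50; M22 = 12·(-5) - (-4)·18 = -60 - (-72) = 12; M33 = 12·(-2) - (-6)·10 = -24 - (-60) = 36; sum of minors = -2.
det A = 12·((-2)·(-5) - (-5)·(-12)) - (-6)·(10·(-5) - (-5)·18) + (-4)·(10·(-12) - (-2)·18) = 12·(-50) - (-6)·40 + (-4)·(-84) = -24.
So p(s) = det(sI - A) = s^3 - 5s^2 - 2s + 24.
Rational-root test: any integer root divides 24. Testing small divisors, s = -2 works: p(-2) = -8 + (-20) + 4 + 24 = 0, so (s + 2) is a factor.
Dividing, p(s) = (s + 2)(s^2 - 7s + 12).
Factor s^2 - 7s + 12: two numbers with sum 7 and product 12 are 4 and 3, so s^2 - 7s + 12 = (s - 4)(s - 3).
Hence p(s) = (s - 4) (s - 3) (s + 2), with roots -2, 3, 4.
At least one eigenvalue has non-negative real part, so the system is not asymptotically stable.

-2, 3, 4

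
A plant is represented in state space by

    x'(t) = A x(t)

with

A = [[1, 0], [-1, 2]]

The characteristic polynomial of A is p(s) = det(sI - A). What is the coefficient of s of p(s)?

For a 2×2 matrix, det(sI - A) = s^2 - (tr A)s + det A.
tr A = 3, det A = 2.
So p(s) = s^2 - 3s + 2.
The coefficient of s is -3.

-3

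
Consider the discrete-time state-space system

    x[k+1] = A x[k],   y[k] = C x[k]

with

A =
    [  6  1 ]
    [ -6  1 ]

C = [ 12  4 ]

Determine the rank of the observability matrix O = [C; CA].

1

CA = [[48, 16]]
Observability matrix O = [C; CA] = [[12, 4], [48, 16]]
Every row of O is a scalar multiple of row 1 = [12, 4] (multipliers 1, 4), so the rows span a one-dimensional space.
O ≠ 0, hence rank(O) = 1.
rank(O) = 1 < n = 2, so the pair (A, C) is not completely observable.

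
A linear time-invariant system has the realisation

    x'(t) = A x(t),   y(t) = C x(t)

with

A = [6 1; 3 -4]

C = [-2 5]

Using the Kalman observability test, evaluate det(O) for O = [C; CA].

CA = [[3, -22]]
Observability matrix O = [C; CA] = [[-2, 5], [3, -22]]
det(O) = (-2)·(-22) - 5·3 = 44 - 15 = 29
Since det(O) ≠ 0, rank(O) = 2 and the system is completely observable.

29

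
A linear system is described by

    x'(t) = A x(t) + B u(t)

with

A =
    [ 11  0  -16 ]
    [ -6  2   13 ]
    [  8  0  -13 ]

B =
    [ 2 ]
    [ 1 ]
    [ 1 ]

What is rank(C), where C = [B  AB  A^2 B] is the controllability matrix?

1

AB = [[6], [3], [3]]
A^2B = [[18], [9], [9]]
Controllability matrix C = [B  AB  A^2B] = [[2, 6, 18], [1, 3, 9], [1, 3, 9]]
Every column of C is a scalar multiple of column 1 = [2, 1, 1] (multipliers 1, 3, 9), so the columns span a one-dimensional space.
C ≠ 0, hence rank(C) = 1.
rank(C) = 1 < n = 3, so the pair (A, B) is not completely controllable.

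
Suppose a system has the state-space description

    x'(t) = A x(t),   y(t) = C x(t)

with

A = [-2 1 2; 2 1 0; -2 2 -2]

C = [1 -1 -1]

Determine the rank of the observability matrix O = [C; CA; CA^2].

3

CA = [[-2, -2, 4]]
CA^2 = [[-8, 4, -12]]
Observability matrix O = [C; CA; CA^2] = [[1, -1, -1], [-2, -2, 4], [-8, 4, -12]]
det(O) = 1·((-2)·(-12) - 4·4) - (-1)·((-2)·(-12) - 4·(-8)) + (-1)·((-2)·4 - (-2)·(-8)) = 1·8 - (-1)·56 + (-1)·(-24) = 88 ≠ 0, so rank(O) = 3.
rank(O) = 3 = n, so the pair (A, C) is completely observable.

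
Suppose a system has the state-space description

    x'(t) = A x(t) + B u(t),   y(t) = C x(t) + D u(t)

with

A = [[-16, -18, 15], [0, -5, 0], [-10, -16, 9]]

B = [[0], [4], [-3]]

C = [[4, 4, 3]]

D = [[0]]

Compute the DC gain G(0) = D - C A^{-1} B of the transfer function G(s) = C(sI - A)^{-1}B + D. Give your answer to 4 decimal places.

G(0) = C(-A)^{-1}B + D = -C A^{-1} B + D.
det A = -30, so A^{-1} = (1/-30)·adj(A) = [[3/2, 13/5, -5/2], [0, -1/5, 0], [5/3, 38/15, -8/3]]
A^{-1} B = [179/10, -4/5, 272/15]^T
C A^{-1} B = 614/5
G(0) = D - C A^{-1} B = 0 - (614/5) = -614/5 ≈ -122.8000

-122.8000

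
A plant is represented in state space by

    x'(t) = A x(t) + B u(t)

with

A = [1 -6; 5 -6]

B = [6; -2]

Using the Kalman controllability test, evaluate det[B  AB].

AB = [[18], [42]]
Controllability matrix C = [B  AB] = [[6, 18], [-2, 42]]
det(C) = 6·42 - 18·(-2) = 252 - (-36) = 288
Since det(C) ≠ 0, rank(C) = 2 and the system is completely controllable.

288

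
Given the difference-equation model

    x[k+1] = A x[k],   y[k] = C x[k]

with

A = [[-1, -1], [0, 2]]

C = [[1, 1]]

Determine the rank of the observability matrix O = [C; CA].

CA = [[-1, 1]]
Observability matrix O = [C; CA] = [[1, 1], [-1, 1]]
det(O) = 1·1 - 1·(-1) = 1 - (-1) = 2 ≠ 0, so rank(O) = 2.
rank(O) = 2 = n, so the pair (A, C) is completely observable.

2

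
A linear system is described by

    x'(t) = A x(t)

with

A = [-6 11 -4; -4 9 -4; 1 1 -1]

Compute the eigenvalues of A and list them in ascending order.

det(sI - A) = s^3 - (tr A)s^2 + (M11 + M22 + M33)s - det A, where Mii is the 2×2 principal minor of A obtained by deleting row i and column i.
tr A = (-6) + 9 + (-1) = 2; M11 = 9·(-1) - (-4)·1 = -9 - (-4) = -5; M22 = (-6)·(-1) - (-4)·1 = 6 - (-4) = 10; M33 = (-6)·9 - 11·(-4) = -54 - (-44) = -10; sum of minors = -5.
det A = (-6)·(9·(-1) - (-4)·1) - 11·((-4)·(-1) - (-4)·1) + (-4)·((-4)·1 - 9·1) = (-6)·(-5) - 11·8 + (-4)·(-13) = -6.
So p(s) = det(sI - A) = s^3 - 2s^2 - 5s + 6.
Rational-root test: any integer root divides 6. Testing small divisors, s = 1 works: p(1) = 1 + (-2) + (-5) + 6 = 0, so (s - 1) is a factor.
Dividing, p(s) = (s - 1)(s^2 - s - 6).
Factor s^2 - s - 6: two numbers with sum 1 and product -6 are 3 and -2, so s^2 - s - 6 = (s - 3)(s + 2).
Hence p(s) = (s - 3) (s - 1) (s + 2), with roots -2, 1, 3.
At least one eigenvalue has non-negative real part, so the system is not asymptotically stable.

-2, 1, 3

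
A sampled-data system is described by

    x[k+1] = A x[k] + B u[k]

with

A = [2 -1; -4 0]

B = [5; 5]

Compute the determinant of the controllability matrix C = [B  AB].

-125

AB = [[5], [-20]]
Controllability matrix C = [B  AB] = [[5, 5], [5, -20]]
det(C) = 5·(-20) - 5·5 = -100 - 25 = -125
Since det(C) ≠ 0, rank(C) = 2 and the system is completely controllable.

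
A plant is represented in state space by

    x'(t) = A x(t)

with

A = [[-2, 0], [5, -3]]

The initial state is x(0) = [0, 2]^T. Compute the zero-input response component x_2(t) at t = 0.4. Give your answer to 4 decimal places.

0.6024

det(sI - A) = s^2 - (tr A)s + det A, with tr A = (-2) + (-3) = -5 and det A = (-2)·(-3) - 0·5 = 6 - 0 = 6.
So p(s) = det(sI - A) = s^2 + 5s + 6.
Factor s^2 + 5s + 6: two numbers with sum -5 and product 6 are -2 and -3, so s^2 + 5s + 6 = (s + 2)(s + 3).
Hence p(s) = (s + 2) (s + 3), with roots -3, -2.
The eigenvalues -3, -2 are distinct and real, so A is diagonalisable and x(t) = e^{At} x(0) = V diag(e^{λ_i t}) V^{-1} x(0), where the columns of V are the eigenvectors.
λ = -3: A - (-3)I = [[1, 0], [5, 0]]. Row 1 gives 1·v1 + 0·v2 = 0, so take v_1 = [0, -1]^T.
λ = -2: A - (-2)I = [[0, 0], [5, -1]]. Row 2 gives 5·v1 + (-1)·v2 = 0, so take v_2 = [-1, -5]^T.
V = [v_1 v_2] = [[0, -1], [-1, -5]] has det V = -1, so V^{-1} = adj(V)/det V = [[5, -1], [-1, 0]].
Modal coordinates z(0) = V^{-1} x(0): 5·0 + (-1)·2 = -2; (-1)·0 + 0·2 = 0; so z(0) = [-2, 0]^T.
x_2(t) = Σ_i (v_i)_2 · z_i(0) · e^{λ_i t} (row 2 of V times the modal terms).
x_2(0.4) = (-1)·(-2)·e^{-3·0.4} + (-5)·0·e^{-2·0.4} = 2·0.301194 + 0·0.449329 = 0.6024.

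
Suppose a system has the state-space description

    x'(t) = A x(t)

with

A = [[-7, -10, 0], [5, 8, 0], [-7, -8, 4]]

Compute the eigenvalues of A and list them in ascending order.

-2, 3, 4

det(sI - A) = s^3 - (tr A)s^2 + (M11 + M22 + M33)s - det A, where Mii is the 2×2 principal minor of A obtained by deleting row i and column i.
tr A = (-7) + 8 + 4 = 5; M11 = 8·4 - 0·(-8) = 32 - 0 = 32; M22 = (-7)·4 - 0·(-7) = -28 - 0 = -28; M33 = (-7)·8 - (-10)·5 = -56 - (-50) = -6; sum of minors = -2.
det A = (-7)·(8·4 - 0·(-8)) - (-10)·(5·4 - 0·(-7)) + 0·(5·(-8) - 8·(-7)) = (-7)·32 - (-10)·20 + 0·16 = -24.
So p(s) = det(sI - A) = s^3 - 5s^2 - 2s + 24.
Rational-root test: any integer root divides 24. Testing small divisors, s = -2 works: p(-2) = -8 + (-20) + 4 + 24 = 0, so (s + 2) is a factor.
Dividing, p(s) = (s + 2)(s^2 - 7s + 12).
Factor s^2 - 7s + 12: two numbers with sum 7 and product 12 are 4 and 3, so s^2 - 7s + 12 = (s - 4)(s - 3).
Hence p(s) = (s - 4) (s - 3) (s + 2), with roots -2, 3, 4.
At least one eigenvalue has non-negative real part, so the system is not asymptotically stable.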